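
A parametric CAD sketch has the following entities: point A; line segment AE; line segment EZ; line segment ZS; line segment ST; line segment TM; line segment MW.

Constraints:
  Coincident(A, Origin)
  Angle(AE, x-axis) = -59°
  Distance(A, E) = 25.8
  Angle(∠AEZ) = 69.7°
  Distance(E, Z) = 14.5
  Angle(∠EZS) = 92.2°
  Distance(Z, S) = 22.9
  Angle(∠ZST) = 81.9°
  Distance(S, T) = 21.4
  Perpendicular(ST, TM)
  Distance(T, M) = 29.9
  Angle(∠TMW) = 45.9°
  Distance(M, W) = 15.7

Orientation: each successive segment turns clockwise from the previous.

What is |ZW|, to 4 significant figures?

7.827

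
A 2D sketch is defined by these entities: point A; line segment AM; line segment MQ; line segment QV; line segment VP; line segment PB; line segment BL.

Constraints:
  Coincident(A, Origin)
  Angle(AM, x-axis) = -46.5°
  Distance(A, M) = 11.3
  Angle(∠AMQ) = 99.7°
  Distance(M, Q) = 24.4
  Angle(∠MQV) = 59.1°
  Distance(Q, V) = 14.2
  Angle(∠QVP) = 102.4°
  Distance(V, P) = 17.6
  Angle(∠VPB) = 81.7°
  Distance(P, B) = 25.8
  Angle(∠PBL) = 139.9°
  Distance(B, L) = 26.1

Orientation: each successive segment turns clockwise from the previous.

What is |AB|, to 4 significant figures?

30.90

A is at the origin; AM runs at -46.5° with length 11.3, so M = (7.778, -8.197). ∠AMQ = 99.7° gives MQ at -126.8° from the x-axis; with |MQ| = 24.4, Q = (-6.838, -27.73). ∠MQV = 59.1° gives QV at 112.3° from the x-axis; with |QV| = 14.2, V = (-12.23, -14.60). ∠QVP = 102.4° gives VP at 34.70° from the x-axis; with |VP| = 17.6, P = (2.244, -4.577). ∠VPB = 81.7° gives PB at -63.60° from the x-axis; with |PB| = 25.8, B = (13.72, -27.69). Then |AB| = |B − A| = 30.90.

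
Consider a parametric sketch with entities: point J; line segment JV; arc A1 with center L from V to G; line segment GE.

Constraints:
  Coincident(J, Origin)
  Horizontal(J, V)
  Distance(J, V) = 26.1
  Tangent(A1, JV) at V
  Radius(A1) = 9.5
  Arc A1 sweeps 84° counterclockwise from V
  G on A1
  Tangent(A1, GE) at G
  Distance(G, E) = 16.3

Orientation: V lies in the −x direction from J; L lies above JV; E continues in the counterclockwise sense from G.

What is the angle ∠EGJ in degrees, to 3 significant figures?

111°

On A1, V sits at bearing -90° from L; an 84° counterclockwise sweep puts G at bearing -6°, so G = L + 9.5·(cos -6°, sin -6°) = (-16.7, 8.51). Tangency of A1 to GE means the radius LG is perpendicular to GE, so GE runs along (−sin -6°, cos -6°); with |GE| = 16.3, E = (-14.9, 24.7). Then cos ∠EGJ = GE·GJ / (|GE||GJ|), giving 111°.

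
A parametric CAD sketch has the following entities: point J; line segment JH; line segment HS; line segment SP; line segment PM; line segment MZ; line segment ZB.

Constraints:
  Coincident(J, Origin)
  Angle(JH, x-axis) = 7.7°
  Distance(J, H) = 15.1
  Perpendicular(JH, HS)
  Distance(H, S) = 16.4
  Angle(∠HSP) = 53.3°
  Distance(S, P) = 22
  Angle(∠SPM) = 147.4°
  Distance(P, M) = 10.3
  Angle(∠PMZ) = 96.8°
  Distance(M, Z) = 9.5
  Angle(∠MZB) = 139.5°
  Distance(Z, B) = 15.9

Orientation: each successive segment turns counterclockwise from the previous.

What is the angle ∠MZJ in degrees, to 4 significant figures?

50.72°

∠SPM = 147.4° gives PM at -103.0° from the x-axis; with |PM| = 10.3, M = (-5.269, -7.153). ∠PMZ = 96.8° gives MZ at -19.80° from the x-axis; with |MZ| = 9.5, Z = (3.669, -10.37). Then cos ∠MZJ = ZM·ZJ / (|ZM||ZJ|), giving 50.72°.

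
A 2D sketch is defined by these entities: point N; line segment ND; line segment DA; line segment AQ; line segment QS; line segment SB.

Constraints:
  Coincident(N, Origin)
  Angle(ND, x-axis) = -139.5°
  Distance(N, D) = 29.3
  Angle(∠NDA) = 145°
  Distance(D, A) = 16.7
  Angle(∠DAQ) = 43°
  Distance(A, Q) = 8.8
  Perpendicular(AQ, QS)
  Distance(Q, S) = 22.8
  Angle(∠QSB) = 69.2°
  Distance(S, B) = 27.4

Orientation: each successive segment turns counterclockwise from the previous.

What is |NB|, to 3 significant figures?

58.1

AQ is perpendicular to QS, so QS runs at 122°; with |QS| = 22.8, S = (-31.3, -11.2). ∠QSB = 69.2° gives SB at -127° from the x-axis; with |SB| = 27.4, B = (-47.7, -33.2). Then |NB| = |B − N| = 58.1.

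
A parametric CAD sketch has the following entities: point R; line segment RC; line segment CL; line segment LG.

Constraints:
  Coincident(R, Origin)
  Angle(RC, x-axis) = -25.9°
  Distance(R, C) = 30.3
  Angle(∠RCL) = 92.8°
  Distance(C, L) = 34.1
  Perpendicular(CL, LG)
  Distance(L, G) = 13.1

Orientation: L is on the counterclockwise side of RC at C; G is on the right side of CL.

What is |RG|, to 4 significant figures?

56.09

∠RCL = 92.8°, so CL runs at -25.9° + (180° − 92.8°) = 61.30° from the x-axis; with |CL| = 34.1, L = C + 34.1·(cos 61.30°, sin 61.30°) = (43.63, 16.68). The perpendicularity gives LG at right angles to CL; with |LG| = 13.1 on the right of CL, G = L + 13.1·(0.8771, -0.4802) = (55.12, 10.38). Then |RG| = |G − R| = 56.09.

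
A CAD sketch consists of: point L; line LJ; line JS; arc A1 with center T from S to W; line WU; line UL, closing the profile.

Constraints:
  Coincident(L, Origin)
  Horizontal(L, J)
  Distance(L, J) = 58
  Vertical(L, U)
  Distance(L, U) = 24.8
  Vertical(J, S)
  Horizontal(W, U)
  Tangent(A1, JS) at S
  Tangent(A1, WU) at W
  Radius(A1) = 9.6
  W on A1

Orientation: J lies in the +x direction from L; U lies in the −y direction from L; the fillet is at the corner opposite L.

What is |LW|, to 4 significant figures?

54.38

L is at the origin; L and J share the same y with |LJ| = 58.0 and J on the +x side, so J = (58.00, 0.000). LU is vertical with |LU| = 24.8 and U on the −y side, so U = (0.000, -24.80). The virtual corner opposite L is at (58.00, -24.80). Since A1 is tangent to JS there, TS ⟂ JS and A1 meets WU tangentially, so TW is at right angles to WU, with radius 9.6, so the center T sits 9.6 in from both sides at T = (48.40, -15.20). That places the tangent points at S = (58.00, -15.20) on JS and W = (48.40, -24.80) on WU. Then |LW| = |W − L| = 54.38.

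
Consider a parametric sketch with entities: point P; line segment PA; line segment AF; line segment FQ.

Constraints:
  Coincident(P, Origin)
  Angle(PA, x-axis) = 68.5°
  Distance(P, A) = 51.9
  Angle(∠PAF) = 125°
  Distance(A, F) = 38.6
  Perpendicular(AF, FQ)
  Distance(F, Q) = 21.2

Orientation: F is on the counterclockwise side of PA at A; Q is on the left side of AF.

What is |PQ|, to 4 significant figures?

71.61

P is at the origin; PA runs at 68.5° with length 51.9, so A = 51.9·(cos 68.5°, sin 68.5°) = (19.02, 48.29). ∠PAF = 125.0°, so AF runs at 68.5° + (180° − 125.0°) = 123.5° from the x-axis; with |AF| = 38.6, F = A + 38.6·(cos 123.5°, sin 123.5°) = (-2.283, 80.48). AF is perpendicular to FQ; with |FQ| = 21.2 on the left of AF, Q = F + 21.2·(-0.8339, -0.5519) = (-19.96, 68.78). Then |PQ| = |Q − P| = 71.61.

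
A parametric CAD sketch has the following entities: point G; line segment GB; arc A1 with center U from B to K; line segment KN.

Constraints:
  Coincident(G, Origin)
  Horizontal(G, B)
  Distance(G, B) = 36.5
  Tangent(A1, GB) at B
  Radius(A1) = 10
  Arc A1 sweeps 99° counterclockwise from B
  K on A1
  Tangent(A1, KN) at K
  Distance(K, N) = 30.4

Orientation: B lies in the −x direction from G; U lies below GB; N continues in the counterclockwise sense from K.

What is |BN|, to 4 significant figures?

41.90

On A1, B sits at bearing 90° from U; a 99° counterclockwise sweep puts K at bearing 189°, so K = U + 10.0·(cos 189°, sin 189°) = (-46.38, -11.56). A1 meets KN tangentially, so UK is at right angles to KN, so KN runs along (−sin 189°, cos 189°); with |KN| = 30.4, N = (-41.62, -41.59). Then |BN| = |N − B| = 41.90.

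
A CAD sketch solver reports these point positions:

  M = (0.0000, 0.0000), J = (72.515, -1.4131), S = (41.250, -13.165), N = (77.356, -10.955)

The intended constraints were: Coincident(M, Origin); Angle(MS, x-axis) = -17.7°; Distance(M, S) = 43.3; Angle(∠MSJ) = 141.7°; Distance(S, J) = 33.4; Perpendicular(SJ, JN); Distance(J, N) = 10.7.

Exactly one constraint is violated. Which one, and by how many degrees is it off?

Perpendicular(SJ, JN) — off by 6.30°.

M = (0.00, 0.00) ✓; MS at -17.70° ✓; |MS| = 43.30 ✓; ∠MSJ = 141.7° ✓; |SJ| = 33.40 ✓; ∠(SJ, JN) = 83.70° ✗; |JN| = 10.70 ✓.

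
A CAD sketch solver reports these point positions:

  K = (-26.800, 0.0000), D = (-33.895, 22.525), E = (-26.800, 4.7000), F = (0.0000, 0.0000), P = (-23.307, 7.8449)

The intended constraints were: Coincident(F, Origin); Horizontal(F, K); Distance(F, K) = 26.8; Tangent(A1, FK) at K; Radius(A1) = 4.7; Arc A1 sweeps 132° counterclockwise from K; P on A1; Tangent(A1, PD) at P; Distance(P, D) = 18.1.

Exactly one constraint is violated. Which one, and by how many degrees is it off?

Tangent(A1, PD) at P — off by 6.20°.

F = (0.00, 0.00) ✓; F.y = 0.00, K.y = 0.00 ✓; |FK| = 26.80 ✓; ∠(EK, KF) = 90.00° ✓; |EK| = 4.700 ✓; bearing(E→P) − bearing(E→K) = 132.0° ✓; |EP| = 4.700 ✓; ∠(EP, PD) = 96.20° ✗; |PD| = 18.10 ✓.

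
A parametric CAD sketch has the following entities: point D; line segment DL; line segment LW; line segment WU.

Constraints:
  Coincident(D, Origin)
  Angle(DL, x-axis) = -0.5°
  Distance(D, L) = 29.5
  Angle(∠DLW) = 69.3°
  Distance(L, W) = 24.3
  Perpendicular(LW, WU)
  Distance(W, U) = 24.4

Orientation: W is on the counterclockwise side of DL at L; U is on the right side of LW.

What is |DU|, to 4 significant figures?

53.81

∠DLW = 69.3°, so LW runs at -0.5° + (180° − 69.3°) = 110.2° from the x-axis; with |LW| = 24.3, W = L + 24.3·(cos 110.2°, sin 110.2°) = (21.11, 22.55). LW is perpendicular to WU; with |WU| = 24.4 on the right of LW, U = W + 24.4·(0.9385, 0.3453) = (44.01, 30.97). Then |DU| = |U − D| = 53.81.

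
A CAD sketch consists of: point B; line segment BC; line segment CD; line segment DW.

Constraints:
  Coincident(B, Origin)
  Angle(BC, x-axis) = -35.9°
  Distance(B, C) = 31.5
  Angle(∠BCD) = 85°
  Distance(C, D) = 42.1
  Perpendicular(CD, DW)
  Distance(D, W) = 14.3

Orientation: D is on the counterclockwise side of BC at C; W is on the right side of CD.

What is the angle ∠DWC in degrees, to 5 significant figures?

71.239°

∠BCD = 85.0°, so CD runs at -35.9° + (180° − 85.0°) = 59.100° from the x-axis; with |CD| = 42.1, D = C + 42.1·(cos 59.100°, sin 59.100°) = (47.136, 17.654). CD is perpendicular to DW; with |DW| = 14.3 on the right of CD, W = D + 14.3·(0.85806, -0.51354) = (59.407, 10.310). Then cos ∠DWC = WD·WC / (|WD||WC|), giving 71.239°.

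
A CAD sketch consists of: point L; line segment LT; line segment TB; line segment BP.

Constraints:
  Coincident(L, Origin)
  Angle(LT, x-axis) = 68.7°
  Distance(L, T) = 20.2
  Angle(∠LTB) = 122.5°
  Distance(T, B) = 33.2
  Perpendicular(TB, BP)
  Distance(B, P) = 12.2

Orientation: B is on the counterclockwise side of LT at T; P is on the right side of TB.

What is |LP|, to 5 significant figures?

52.872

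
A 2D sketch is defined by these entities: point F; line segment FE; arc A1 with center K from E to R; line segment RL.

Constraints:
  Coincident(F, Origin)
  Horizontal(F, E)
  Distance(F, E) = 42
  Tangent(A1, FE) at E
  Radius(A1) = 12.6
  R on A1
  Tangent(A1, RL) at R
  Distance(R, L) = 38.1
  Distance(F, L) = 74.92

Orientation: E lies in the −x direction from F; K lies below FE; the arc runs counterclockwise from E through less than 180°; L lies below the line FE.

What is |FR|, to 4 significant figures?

55.97

Checks: |KE| = 12.60 ✓; |KR| = 12.60 ✓; ∠(KR, RL) = 90.00° ✓; |RL| = 38.10 ✓; |FL| = 74.92 ✓.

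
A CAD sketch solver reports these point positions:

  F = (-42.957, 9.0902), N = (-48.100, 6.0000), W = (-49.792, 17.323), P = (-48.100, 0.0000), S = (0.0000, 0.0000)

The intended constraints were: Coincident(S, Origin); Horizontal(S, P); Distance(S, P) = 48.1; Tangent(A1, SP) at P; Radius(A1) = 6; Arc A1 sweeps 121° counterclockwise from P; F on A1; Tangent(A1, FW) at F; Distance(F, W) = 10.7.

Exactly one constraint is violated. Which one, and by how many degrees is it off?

Tangent(A1, FW) at F — off by 8.70°.

S = (0.00, 0.00) ✓; S.y = 0.00, P.y = 0.00 ✓; |SP| = 48.10 ✓; ∠(NP, PS) = 90.00° ✓; |NP| = 6.000 ✓; bearing(N→F) − bearing(N→P) = 121.0° ✓; |NF| = 6.000 ✓; ∠(NF, FW) = 81.30° ✗; |FW| = 10.70 ✓.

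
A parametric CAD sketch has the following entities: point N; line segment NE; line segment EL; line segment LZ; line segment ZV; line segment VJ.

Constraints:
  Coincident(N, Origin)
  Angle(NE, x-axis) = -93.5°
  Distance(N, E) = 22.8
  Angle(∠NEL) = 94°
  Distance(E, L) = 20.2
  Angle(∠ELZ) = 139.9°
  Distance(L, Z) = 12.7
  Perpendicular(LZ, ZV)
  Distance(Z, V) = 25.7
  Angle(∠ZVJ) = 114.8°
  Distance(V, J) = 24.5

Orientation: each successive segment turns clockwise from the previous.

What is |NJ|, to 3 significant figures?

8.79

N is at the origin; NE runs at -93.5° with length 22.8, so E = (-1.39, -22.8). ∠NEL = 94.0° gives EL at -180° from the x-axis; with |EL| = 20.2, L = (-21.6, -22.9). ∠ELZ = 139.9° gives LZ at 140° from the x-axis; with |LZ| = 12.7, Z = (-31.4, -14.8). LZ ⟂ ZV, so ZV runs at 50.4°; with |ZV| = 25.7, V = (-15.0, 4.96). ∠ZVJ = 114.8° gives VJ at -14.8° from the x-axis; with |VJ| = 24.5, J = (8.69, -1.29). Then |NJ| = |J − N| = 8.79.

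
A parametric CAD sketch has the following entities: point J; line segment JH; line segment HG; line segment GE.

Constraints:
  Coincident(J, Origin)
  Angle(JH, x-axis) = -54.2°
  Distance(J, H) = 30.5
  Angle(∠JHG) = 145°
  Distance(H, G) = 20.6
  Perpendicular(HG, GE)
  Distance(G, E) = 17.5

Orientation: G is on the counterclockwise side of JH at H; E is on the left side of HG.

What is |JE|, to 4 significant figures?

45.58

J is at the origin; JH runs at -54.2° with length 30.5, so H = 30.5·(cos -54.2°, sin -54.2°) = (17.84, -24.74). ∠JHG = 145.0°, so HG runs at -54.2° + (180° − 145.0°) = -19.20° from the x-axis; with |HG| = 20.6, G = H + 20.6·(cos -19.20°, sin -19.20°) = (37.30, -31.51). HG ⟂ GE; with |GE| = 17.5 on the left of HG, E = G + 17.5·(0.3289, 0.9444) = (43.05, -14.99). Then |JE| = |E − J| = 45.58.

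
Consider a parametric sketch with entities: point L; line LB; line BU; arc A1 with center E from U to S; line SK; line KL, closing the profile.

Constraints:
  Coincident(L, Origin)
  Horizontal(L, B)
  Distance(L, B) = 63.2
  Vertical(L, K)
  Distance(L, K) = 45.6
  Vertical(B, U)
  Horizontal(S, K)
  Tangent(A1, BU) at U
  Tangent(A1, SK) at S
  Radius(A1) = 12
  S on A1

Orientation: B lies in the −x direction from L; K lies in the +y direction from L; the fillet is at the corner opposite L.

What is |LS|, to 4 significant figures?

68.56

L is at the origin; L and B share the same y with |LB| = 63.2 and B on the −x side, so B = (-63.20, 0.000). LK is vertical with |LK| = 45.6 and K on the +y side, so K = (0.000, 45.60). The virtual corner opposite L is at (-63.20, 45.60). The tangent condition forces EU to be normal to BU and A1 meets SK tangentially, so ES is at right angles to SK, with radius 12.0, so the center E sits 12.0 in from both sides at E = (-51.20, 33.60). That places the tangent points at U = (-63.20, 33.60) on BU and S = (-51.20, 45.60) on SK. Then |LS| = |S − L| = 68.56.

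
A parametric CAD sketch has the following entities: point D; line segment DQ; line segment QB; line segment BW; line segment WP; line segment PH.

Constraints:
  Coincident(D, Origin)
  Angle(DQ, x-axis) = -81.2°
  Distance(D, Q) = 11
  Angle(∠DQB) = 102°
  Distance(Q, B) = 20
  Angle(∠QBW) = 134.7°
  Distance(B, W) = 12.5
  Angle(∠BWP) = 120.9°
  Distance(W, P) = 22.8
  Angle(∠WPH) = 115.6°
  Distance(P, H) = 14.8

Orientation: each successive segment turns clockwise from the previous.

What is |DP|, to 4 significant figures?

32.47

∠QBW = 134.7° gives BW at 155.5° from the x-axis; with |BW| = 12.5, W = (-28.39, -12.79). ∠BWP = 120.9° gives WP at 96.40° from the x-axis; with |WP| = 22.8, P = (-30.93, 9.869). Then |DP| = |P − D| = 32.47.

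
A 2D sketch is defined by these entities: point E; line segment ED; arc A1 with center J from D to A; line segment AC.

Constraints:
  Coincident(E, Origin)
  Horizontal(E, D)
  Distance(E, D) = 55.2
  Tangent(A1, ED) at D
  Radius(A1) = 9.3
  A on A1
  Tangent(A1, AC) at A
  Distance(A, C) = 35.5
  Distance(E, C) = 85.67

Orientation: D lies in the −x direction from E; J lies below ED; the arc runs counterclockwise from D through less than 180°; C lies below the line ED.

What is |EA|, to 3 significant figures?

64.2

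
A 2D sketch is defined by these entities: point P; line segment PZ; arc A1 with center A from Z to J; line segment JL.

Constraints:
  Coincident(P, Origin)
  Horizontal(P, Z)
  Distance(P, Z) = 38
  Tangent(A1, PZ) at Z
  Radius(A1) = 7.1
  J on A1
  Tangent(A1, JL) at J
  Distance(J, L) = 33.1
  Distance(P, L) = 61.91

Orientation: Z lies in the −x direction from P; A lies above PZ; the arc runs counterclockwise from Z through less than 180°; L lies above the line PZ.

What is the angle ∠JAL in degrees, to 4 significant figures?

77.89°

P is at the origin; PZ is horizontal with |PZ| = 38.0 and Z on the −x side, so Z = (-38.00, 0.000). A1 meets PZ tangentially, so AZ is at right angles to PZ, so A = Z + (0, 7.1) = (-38.00, 7.100). Since AJ ⟂ JL (tangency), |AL| = √(7.1² + 33.1²) = 33.85 regardless of where J sits on A1. So L lies on both circle(P, 61.91) and circle(A, 33.85); the above-PZ intersection is L = (-47.63, 39.56). J is the foot of the tangent from L: J = (-31.77, 10.50).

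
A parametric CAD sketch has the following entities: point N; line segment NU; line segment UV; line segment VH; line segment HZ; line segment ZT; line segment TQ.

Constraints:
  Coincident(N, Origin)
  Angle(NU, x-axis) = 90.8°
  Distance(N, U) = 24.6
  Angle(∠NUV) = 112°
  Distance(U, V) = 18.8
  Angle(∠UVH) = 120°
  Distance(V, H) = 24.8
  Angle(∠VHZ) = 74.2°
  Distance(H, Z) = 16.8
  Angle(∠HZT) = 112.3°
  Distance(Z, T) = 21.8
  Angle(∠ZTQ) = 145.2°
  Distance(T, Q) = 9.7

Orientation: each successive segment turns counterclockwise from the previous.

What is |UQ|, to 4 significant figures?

2.319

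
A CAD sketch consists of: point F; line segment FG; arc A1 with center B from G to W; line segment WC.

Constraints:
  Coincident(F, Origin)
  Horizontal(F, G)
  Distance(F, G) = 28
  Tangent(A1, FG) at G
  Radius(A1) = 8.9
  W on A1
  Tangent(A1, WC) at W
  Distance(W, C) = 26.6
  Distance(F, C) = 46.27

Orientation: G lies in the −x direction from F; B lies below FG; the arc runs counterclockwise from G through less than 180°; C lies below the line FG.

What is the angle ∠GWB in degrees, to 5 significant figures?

35.598°

Checks: F = (0.00, 0.00) ✓; |BW| = 8.900 ✓; ∠(BW, WC) = 90.00° ✓; |WC| = 26.60 ✓; |FC| = 46.27 ✓.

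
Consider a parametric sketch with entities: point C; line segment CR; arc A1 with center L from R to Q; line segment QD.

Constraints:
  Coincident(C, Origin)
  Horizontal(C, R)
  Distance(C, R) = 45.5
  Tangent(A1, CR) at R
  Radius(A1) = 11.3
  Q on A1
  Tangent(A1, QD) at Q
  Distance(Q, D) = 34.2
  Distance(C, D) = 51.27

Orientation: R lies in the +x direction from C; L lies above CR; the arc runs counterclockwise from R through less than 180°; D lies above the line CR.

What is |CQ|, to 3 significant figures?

56.7

Checks: |CR| = 45.50 ✓; |LQ| = 11.30 ✓; ∠(LQ, QD) = 90.00° ✓; |QD| = 34.20 ✓; |CD| = 51.27 ✓.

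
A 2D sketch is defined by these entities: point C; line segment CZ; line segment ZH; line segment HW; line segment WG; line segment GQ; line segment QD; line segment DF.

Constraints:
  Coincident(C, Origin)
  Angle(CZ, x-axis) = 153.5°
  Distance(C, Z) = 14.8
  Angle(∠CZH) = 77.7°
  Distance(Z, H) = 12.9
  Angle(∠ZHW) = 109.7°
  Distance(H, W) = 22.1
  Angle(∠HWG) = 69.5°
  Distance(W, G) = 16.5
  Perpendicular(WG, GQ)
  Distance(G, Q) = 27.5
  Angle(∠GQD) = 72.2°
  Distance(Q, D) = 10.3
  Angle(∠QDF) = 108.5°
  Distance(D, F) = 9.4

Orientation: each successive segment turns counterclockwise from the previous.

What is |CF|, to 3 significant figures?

13.9

∠GQD = 72.2° gives QD at -85.6° from the x-axis; with |QD| = 10.3, D = (-20.2, -6.07). ∠QDF = 108.5° gives DF at -14.1° from the x-axis; with |DF| = 9.4, F = (-11.1, -8.36). Then |CF| = |F − C| = 13.9.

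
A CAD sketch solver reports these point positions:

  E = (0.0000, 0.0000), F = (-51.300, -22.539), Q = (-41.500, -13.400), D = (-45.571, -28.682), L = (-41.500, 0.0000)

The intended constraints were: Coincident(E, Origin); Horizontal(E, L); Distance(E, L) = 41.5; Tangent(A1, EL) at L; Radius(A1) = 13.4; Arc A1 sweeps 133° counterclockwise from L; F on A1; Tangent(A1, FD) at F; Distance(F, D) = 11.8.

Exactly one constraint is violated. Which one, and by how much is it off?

Distance(F, D) = 11.8 — off by 3.40.

E = (0.00, 0.00) ✓; E.y = 0.00, L.y = 0.00 ✓; |EL| = 41.50 ✓; ∠(QL, LE) = 90.00° ✓; |QL| = 13.40 ✓; bearing(Q→F) − bearing(Q→L) = 133.0° ✓; |QF| = 13.40 ✓; ∠(QF, FD) = 90.00° ✓; |FD| = 8.400 ✗.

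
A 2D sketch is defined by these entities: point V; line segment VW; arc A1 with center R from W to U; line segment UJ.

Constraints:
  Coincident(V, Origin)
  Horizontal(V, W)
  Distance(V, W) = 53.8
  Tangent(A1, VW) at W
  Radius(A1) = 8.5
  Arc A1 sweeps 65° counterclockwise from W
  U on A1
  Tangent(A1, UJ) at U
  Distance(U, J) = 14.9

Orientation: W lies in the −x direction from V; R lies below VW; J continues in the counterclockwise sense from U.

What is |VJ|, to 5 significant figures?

70.256

V is at the origin; V and W share the same y with |VW| = 53.8 and W on the −x side, so W = (-53.800, 0.0000). A1 meets VW tangentially, so RW is at right angles to VW, so R = W + (0, -8.5) = (-53.800, -8.5000). On A1, W sits at bearing 90° from R; a 65° counterclockwise sweep puts U at bearing 155°, so U = R + 8.5·(cos 155°, sin 155°) = (-61.504, -4.9077). Since A1 is tangent to UJ there, RU ⟂ UJ, so UJ runs along (−sin 155°, cos 155°); with |UJ| = 14.9, J = (-67.801, -18.412). Then |VJ| = |J − V| = 70.256.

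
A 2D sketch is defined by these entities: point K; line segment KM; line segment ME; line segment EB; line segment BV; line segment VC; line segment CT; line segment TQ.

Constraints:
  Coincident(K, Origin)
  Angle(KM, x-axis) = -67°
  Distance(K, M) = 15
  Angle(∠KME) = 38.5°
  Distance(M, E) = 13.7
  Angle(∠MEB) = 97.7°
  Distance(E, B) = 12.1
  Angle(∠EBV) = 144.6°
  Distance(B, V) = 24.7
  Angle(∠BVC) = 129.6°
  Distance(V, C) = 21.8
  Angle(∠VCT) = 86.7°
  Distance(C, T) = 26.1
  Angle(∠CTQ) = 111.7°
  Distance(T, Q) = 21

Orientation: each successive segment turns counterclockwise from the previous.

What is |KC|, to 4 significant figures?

41.19

∠EBV = 144.6° gives BV at -167.8° from the x-axis; with |BV| = 24.7, V = (-25.74, -1.059). ∠BVC = 129.6° gives VC at -117.4° from the x-axis; with |VC| = 21.8, C = (-35.77, -20.41). Then |KC| = |C − K| = 41.19.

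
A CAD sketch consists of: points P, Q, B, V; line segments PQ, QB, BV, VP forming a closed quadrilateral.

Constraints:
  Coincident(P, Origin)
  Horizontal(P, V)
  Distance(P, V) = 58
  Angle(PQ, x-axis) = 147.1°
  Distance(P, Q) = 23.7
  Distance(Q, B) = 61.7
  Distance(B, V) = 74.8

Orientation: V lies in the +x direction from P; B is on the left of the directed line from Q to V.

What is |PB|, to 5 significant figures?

64.678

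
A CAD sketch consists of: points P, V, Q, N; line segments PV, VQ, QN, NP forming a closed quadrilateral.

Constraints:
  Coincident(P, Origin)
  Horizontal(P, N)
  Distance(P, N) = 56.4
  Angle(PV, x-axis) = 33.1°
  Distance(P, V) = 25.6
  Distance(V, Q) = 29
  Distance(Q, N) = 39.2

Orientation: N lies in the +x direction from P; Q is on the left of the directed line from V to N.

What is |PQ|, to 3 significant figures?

54.1

Checks: |VQ| = 29.00 ✓; |QN| = 39.20 ✓.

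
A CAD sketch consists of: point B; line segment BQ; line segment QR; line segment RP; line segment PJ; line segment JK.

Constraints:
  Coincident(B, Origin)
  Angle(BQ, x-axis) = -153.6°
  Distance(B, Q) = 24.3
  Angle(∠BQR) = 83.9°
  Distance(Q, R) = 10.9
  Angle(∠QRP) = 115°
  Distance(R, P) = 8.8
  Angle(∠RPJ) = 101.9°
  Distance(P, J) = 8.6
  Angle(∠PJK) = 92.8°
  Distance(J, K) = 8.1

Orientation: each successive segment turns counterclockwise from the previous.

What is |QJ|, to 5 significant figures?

15.250

∠QRP = 115.0° gives RP at 7.5000° from the x-axis; with |RP| = 8.8, P = (-7.1845, -18.849). ∠RPJ = 101.9° gives PJ at 85.600° from the x-axis; with |PJ| = 8.6, J = (-6.5247, -10.274). Then |QJ| = |J − Q| = 15.250.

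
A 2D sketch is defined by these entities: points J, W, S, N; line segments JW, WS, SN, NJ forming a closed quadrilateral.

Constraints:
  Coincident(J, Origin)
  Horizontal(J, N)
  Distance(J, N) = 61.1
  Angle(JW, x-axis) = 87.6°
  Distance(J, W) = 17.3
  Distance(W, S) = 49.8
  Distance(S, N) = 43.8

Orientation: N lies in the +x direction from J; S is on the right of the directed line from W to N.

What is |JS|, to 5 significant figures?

36.417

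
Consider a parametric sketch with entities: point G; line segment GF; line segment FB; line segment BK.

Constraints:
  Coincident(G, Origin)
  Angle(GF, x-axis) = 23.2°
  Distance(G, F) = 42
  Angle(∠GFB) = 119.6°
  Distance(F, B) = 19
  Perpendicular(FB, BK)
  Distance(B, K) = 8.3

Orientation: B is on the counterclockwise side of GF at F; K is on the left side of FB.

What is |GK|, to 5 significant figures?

48.744

G is at the origin; GF runs at 23.2° with length 42.0, so F = 42.0·(cos 23.2°, sin 23.2°) = (38.604, 16.546). ∠GFB = 119.6°, so FB runs at 23.2° + (180° − 119.6°) = 83.600° from the x-axis; with |FB| = 19.0, B = F + 19.0·(cos 83.600°, sin 83.600°) = (40.722, 35.427). The perpendicularity gives BK at right angles to FB; with |BK| = 8.3 on the left of FB, K = B + 8.3·(-0.99377, 0.11147) = (32.473, 36.352). Then |GK| = |K − G| = 48.744.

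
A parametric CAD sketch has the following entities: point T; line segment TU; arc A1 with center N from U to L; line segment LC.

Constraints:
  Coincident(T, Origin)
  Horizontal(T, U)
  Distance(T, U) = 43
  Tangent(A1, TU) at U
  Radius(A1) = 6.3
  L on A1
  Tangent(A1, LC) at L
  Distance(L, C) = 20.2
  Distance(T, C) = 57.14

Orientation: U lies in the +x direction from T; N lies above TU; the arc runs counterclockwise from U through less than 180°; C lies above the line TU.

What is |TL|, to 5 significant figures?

49.618

Checks: T = (0.00, 0.00) ✓; |NL| = 6.300 ✓; ∠(NL, LC) = 90.00° ✓; |LC| = 20.20 ✓; |TC| = 57.14 ✓.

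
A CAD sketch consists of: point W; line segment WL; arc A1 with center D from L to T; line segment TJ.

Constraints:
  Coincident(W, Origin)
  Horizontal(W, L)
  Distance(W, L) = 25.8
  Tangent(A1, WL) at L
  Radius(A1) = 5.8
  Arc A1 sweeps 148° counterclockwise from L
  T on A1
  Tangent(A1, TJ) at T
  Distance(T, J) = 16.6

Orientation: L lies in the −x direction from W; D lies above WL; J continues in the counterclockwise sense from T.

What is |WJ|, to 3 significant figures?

41.7

On A1, L sits at bearing -90° from D; a 148° counterclockwise sweep puts T at bearing 58°, so T = D + 5.8·(cos 58°, sin 58°) = (-22.7, 10.7). Tangency of A1 to TJ means the radius DT is perpendicular to TJ, so TJ runs along (−sin 58°, cos 58°); with |TJ| = 16.6, J = (-36.8, 19.5). Then |WJ| = |J − W| = 41.7.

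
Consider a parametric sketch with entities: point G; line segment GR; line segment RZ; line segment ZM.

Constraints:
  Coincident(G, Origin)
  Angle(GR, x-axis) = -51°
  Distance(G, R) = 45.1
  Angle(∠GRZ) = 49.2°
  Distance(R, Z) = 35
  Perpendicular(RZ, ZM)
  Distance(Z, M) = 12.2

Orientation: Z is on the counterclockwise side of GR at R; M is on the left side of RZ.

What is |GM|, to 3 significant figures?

22.6

G is at the origin; GR runs at -51.0° with length 45.1, so R = 45.1·(cos -51.0°, sin -51.0°) = (28.4, -35.0). ∠GRZ = 49.2°, so RZ runs at -51.0° + (180° − 49.2°) = 79.8° from the x-axis; with |RZ| = 35.0, Z = R + 35.0·(cos 79.8°, sin 79.8°) = (34.6, -0.602). RZ ⟂ ZM; with |ZM| = 12.2 on the left of RZ, M = Z + 12.2·(-0.984, 0.177) = (22.6, 1.56). Then |GM| = |M − G| = 22.6.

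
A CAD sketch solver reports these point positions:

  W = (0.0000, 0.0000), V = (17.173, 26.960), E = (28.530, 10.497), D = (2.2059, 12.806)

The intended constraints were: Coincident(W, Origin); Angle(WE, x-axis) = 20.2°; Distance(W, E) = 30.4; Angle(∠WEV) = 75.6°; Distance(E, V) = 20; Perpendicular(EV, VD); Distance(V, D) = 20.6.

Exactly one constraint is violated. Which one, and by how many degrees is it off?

Perpendicular(EV, VD) — off by 8.80°.

W = (0.00, 0.00) ✓; WE at 20.20° ✓; |WE| = 30.40 ✓; ∠WEV = 75.60° ✓; |EV| = 20.00 ✓; ∠(EV, VD) = 98.80° ✗; |VD| = 20.60 ✓.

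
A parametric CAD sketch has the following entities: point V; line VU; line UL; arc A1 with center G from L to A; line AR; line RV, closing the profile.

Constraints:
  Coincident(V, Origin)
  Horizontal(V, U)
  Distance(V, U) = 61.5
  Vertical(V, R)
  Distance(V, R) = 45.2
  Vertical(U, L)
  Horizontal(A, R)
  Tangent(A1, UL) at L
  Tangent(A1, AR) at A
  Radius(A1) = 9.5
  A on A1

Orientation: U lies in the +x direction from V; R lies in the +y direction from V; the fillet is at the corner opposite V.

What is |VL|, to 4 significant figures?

71.11

The virtual corner opposite V is at (61.50, 45.20). Since A1 is tangent to UL there, GL ⟂ UL and since A1 is tangent to AR there, GA ⟂ AR, with radius 9.5, so the center G sits 9.5 in from both sides at G = (52.00, 35.70). That places the tangent points at L = (61.50, 35.70) on UL and A = (52.00, 45.20) on AR. Then |VL| = |L − V| = 71.11.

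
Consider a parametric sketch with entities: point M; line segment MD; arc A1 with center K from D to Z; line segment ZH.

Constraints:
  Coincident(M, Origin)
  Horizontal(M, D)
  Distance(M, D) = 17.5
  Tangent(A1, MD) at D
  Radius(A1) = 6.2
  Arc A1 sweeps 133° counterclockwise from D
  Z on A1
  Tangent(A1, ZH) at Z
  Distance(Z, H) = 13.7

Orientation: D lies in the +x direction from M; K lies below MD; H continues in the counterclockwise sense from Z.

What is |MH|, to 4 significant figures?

30.26

M is at the origin; M and D share the same y with |MD| = 17.5 and D on the +x side, so D = (17.50, 0.000). A1 meets MD tangentially, so KD is at right angles to MD, so K = D + (0, -6.2) = (17.50, -6.200). On A1, D sits at bearing 90° from K; a 133° counterclockwise sweep puts Z at bearing 223°, so Z = K + 6.2·(cos 223°, sin 223°) = (12.97, -10.43). A1 meets ZH tangentially, so KZ is at right angles to ZH, so ZH runs along (−sin 223°, cos 223°); with |ZH| = 13.7, H = (22.31, -20.45). Then |MH| = |H − M| = 30.26.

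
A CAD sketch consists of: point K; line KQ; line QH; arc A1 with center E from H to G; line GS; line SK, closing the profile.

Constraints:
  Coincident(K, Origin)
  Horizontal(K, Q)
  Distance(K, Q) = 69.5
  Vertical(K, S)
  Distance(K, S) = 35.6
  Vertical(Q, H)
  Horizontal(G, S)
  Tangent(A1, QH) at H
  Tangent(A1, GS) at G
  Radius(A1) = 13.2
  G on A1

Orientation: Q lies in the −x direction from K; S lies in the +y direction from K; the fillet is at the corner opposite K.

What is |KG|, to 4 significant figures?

66.61

The virtual corner opposite K is at (-69.50, 35.60). Since A1 is tangent to QH there, EH ⟂ QH and the tangent condition forces EG to be normal to GS, with radius 13.2, so the center E sits 13.2 in from both sides at E = (-56.30, 22.40). That places the tangent points at H = (-69.50, 22.40) on QH and G = (-56.30, 35.60) on GS. Then |KG| = |G − K| = 66.61.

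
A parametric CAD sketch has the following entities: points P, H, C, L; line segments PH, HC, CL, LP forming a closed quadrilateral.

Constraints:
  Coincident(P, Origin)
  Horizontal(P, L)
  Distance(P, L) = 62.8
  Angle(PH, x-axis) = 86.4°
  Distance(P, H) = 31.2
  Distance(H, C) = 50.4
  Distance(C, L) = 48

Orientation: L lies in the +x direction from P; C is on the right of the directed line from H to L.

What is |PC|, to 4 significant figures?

24.41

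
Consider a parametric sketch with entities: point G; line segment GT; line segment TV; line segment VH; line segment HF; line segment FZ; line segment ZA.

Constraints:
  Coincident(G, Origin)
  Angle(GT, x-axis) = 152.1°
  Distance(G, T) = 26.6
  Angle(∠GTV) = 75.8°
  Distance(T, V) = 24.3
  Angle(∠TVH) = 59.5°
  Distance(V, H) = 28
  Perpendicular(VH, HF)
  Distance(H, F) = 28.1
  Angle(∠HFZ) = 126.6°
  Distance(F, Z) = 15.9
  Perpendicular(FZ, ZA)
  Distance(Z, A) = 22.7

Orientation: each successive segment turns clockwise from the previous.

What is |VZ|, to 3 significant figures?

40.6

G is at the origin; GT runs at 152.1° with length 26.6, so T = (-23.5, 12.4). ∠GTV = 75.8° gives TV at 47.9° from the x-axis; with |TV| = 24.3, V = (-7.22, 30.5). ∠TVH = 59.5° gives VH at -72.6° from the x-axis; with |VH| = 28.0, H = (1.16, 3.76). VH ⟂ HF, so HF runs at -163°; with |HF| = 28.1, F = (-25.7, -4.64). ∠HFZ = 126.6° gives FZ at 144° from the x-axis; with |FZ| = 15.9, Z = (-38.5, 4.70). Then |VZ| = |Z − V| = 40.6.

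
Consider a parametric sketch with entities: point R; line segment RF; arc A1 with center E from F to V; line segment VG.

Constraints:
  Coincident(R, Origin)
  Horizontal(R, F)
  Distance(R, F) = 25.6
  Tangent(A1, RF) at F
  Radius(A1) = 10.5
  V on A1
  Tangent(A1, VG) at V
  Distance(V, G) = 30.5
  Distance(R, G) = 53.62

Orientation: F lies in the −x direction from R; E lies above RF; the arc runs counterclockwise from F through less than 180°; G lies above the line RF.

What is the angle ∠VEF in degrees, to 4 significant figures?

123.5°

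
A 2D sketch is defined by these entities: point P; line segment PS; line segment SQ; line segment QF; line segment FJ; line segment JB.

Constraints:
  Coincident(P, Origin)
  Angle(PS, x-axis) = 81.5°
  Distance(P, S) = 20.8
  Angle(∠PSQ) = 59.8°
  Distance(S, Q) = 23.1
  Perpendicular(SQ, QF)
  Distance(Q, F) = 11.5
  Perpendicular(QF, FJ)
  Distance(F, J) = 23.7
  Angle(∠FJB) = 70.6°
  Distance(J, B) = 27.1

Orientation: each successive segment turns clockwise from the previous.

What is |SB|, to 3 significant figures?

16.4

QF is perpendicular to FJ, so FJ runs at 141°; with |FJ| = 23.7, J = (-4.58, 12.0). ∠FJB = 70.6° gives JB at 31.9° from the x-axis; with |JB| = 27.1, B = (18.4, 26.3). Then |SB| = |B − S| = 16.4.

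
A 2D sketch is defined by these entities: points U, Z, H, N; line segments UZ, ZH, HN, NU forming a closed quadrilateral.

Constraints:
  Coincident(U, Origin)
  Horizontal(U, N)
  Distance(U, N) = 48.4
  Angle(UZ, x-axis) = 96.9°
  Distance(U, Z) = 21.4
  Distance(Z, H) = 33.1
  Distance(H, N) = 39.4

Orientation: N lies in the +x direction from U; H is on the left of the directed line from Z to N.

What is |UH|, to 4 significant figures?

43.90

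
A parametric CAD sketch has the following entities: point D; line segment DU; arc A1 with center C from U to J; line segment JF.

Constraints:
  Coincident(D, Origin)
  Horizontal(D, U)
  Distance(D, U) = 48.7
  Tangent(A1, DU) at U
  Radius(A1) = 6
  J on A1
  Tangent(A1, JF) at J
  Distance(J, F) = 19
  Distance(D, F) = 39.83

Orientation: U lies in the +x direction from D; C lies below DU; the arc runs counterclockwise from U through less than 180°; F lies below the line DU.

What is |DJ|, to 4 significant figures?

43.52

Checks: |CJ| = 6.000 ✓; ∠(CJ, JF) = 90.00° ✓; |JF| = 19.00 ✓; |DF| = 39.83 ✓.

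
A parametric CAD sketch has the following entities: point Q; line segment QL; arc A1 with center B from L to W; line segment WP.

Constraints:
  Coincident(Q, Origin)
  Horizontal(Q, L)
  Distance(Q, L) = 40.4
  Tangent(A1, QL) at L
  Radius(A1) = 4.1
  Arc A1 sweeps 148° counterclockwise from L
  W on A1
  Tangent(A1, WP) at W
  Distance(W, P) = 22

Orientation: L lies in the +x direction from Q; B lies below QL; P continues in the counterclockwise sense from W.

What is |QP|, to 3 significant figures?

60.0

Q is at the origin; Q and L share the same y with |QL| = 40.4 and L on the +x side, so L = (40.4, 0.00). Tangency of A1 to QL means the radius BL is perpendicular to QL, so B = L + (0, -4.1) = (40.4, -4.10). On A1, L sits at bearing 90° from B; a 148° counterclockwise sweep puts W at bearing 238°, so W = B + 4.1·(cos 238°, sin 238°) = (38.2, -7.58). The tangent condition forces BW to be normal to WP, so WP runs along (−sin 238°, cos 238°); with |WP| = 22.0, P = (56.9, -19.2). Then |QP| = |P − Q| = 60.0.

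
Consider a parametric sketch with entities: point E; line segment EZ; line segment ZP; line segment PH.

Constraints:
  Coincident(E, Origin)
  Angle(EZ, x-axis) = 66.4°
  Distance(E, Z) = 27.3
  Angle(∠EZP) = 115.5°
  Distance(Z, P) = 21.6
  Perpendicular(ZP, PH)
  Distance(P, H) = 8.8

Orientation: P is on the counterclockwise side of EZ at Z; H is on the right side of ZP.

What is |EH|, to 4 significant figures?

47.23

E is at the origin; EZ runs at 66.4° with length 27.3, so Z = 27.3·(cos 66.4°, sin 66.4°) = (10.93, 25.02). ∠EZP = 115.5°, so ZP runs at 66.4° + (180° − 115.5°) = 130.9° from the x-axis; with |ZP| = 21.6, P = Z + 21.6·(cos 130.9°, sin 130.9°) = (-3.213, 41.34). The perpendicularity gives PH at right angles to ZP; with |PH| = 8.8 on the right of ZP, H = P + 8.8·(0.7559, 0.6547) = (3.439, 47.10). Then |EH| = |H − E| = 47.23.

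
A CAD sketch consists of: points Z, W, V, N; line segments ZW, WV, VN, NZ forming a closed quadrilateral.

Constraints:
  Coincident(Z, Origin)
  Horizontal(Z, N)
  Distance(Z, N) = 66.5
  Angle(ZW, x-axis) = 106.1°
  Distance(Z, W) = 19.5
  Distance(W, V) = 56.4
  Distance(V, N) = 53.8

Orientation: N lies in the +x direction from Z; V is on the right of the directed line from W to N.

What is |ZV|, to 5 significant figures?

37.675

Z is at the origin; ZN is horizontal with |ZN| = 66.5 and N in +x, so N = (66.5, 0). ZW runs at 106.1° with |ZW| = 19.5, so W = (-5.4076, 18.735). V is determined by |WV| = 56.4 and |VN| = 53.8 together: it lies at the intersection of circle(W, 56.4) and circle(N, 53.8). With |WN| = 74.308, the foot of the radical line on WN is 39.082 from W and the perpendicular offset is √(56.4² − 39.082²) = 40.664. Taking the right-of-WN solution: V = (22.159, -30.469).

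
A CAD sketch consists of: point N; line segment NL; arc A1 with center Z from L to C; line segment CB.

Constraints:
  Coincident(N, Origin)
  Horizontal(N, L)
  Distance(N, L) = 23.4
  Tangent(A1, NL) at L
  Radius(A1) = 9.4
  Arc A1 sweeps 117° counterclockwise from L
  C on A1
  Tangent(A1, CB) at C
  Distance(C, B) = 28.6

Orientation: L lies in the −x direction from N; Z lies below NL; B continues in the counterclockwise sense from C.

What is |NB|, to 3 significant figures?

43.4

N is at the origin; NL is horizontal with |NL| = 23.4 and L on the −x side, so L = (-23.4, 0.00). A1 meets NL tangentially, so ZL is at right angles to NL, so Z = L + (0, -9.4) = (-23.4, -9.40). On A1, L sits at bearing 90° from Z; a 117° counterclockwise sweep puts C at bearing 207°, so C = Z + 9.4·(cos 207°, sin 207°) = (-31.8, -13.7). Since A1 is tangent to CB there, ZC ⟂ CB, so CB runs along (−sin 207°, cos 207°); with |CB| = 28.6, B = (-18.8, -39.2). Then |NB| = |B − N| = 43.4.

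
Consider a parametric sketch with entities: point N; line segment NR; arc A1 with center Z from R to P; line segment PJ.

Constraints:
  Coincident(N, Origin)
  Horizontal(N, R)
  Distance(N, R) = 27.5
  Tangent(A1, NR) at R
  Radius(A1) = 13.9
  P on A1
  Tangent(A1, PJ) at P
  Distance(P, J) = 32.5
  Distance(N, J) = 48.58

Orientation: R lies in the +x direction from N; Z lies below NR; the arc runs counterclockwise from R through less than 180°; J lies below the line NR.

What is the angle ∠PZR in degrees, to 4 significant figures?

90.58°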